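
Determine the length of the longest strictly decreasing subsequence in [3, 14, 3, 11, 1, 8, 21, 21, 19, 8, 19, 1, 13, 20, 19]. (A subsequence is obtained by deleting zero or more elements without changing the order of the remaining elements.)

4

One longest decreasing subsequence is 14, 11, 8, 1 (positions 2,4,6,12), of length 4; no longer one exists.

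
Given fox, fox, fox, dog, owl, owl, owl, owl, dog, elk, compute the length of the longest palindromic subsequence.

6

Using dp[i][j] = 2 + dp[i+1][j−1] if the ends match, else max(dp[i+1][j], dp[i][j−1]):
dp[1][10] = 6. A witness is dog owl owl owl owl dog at positions 4,5,6,7,8,9.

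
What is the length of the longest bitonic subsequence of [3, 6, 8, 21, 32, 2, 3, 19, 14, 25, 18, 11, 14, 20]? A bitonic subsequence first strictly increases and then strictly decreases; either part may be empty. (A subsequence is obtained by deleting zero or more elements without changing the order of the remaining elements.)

8

Let inc[i] be the LIS ending at i and dec[i] the longest strictly decreasing subsequence starting at i. inc = [1, 2, 3, 4, 5, 1, 2, 4, 4, 5, 5, 4, 5, 6], dec = [2, 2, 2, 4, 4, 1, 1, 3, 2, 3, 2, 1, 1, 1].
max_i inc[i]+dec[i]−1 = 8, with one witness 3, 6, 8, 21, 32, 25, 18, 14.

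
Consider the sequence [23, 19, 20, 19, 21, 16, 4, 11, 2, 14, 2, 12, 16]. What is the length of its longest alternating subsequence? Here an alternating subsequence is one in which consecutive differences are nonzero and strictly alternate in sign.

Track the best alternating length ending on an up-step vs a down-step at each position: up/down = 1/1, 1/2, 3/2, 1/4, 5/2, 1/6, 1/6, 7/6, 1/8, 9/6, 1/10, 11/10, 11/6.
The maximum over both is 11; one such subsequence is 23, 19, 20, 19, 21, 4, 11, 2, 14, 2, 12.

11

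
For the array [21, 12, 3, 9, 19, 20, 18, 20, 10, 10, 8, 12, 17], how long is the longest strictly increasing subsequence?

5

Let dp[i] be the longest increasing subsequence ending at position i. Then dp = [1, 1, 1, 2, 3, 4, 3, 4, 3, 3, 2, 4, 5].
The maximum is 5; one witness is 3, 9, 10, 12, 17 at positions 3,4,9,12,13.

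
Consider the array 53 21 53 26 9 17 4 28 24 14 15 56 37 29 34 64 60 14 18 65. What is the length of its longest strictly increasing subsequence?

Let dp[i] be the longest increasing subsequence ending at position i. Then dp = [1, 1, 2, 2, 1, 2, 1, 3, 3, 2, 3, 4, 4, 4, 5, 6, 6, 2, 4, 7].
The maximum is 7; one witness is 21, 26, 28, 29, 34, 64, 65 at positions 2,4,8,14,15,16,20.

7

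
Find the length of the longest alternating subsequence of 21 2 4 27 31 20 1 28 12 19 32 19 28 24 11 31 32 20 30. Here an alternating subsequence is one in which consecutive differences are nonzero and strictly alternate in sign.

13

Track the best alternating length ending on an up-step vs a down-step at each position: up/down = 1/1, 1/2, 3/2, 3/1, 3/1, 3/4, 1/4, 5/4, 5/6, 7/6, 7/1, 7/8, 9/8, 9/10, 5/10, 11/8, 11/1, 11/12, 13/12.
The maximum over both is 13; one such subsequence is 21, 2, 27, 20, 28, 12, 32, 19, 28, 24, 31, 20, 30.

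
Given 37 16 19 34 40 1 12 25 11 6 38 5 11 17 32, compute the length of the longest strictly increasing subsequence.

5

One longest increasing subsequence is 1, 6, 11, 17, 32 (positions 6,10,13,14,15), of length 5; no longer one exists.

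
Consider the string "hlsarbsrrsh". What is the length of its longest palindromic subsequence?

One longest palindromic subsequence is hsrrrsh (positions 1,3,5,8,9,10,11); it reads the same forward and backward, and the interval DP gives dp[1][11] = 7.

7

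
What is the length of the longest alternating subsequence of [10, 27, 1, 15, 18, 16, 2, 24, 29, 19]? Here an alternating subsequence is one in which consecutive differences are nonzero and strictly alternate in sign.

A longest alternating subsequence is 10, 27, 1, 18, 16, 24, 19 (positions 1,2,3,5,6,8,10); its 6 consecutive differences strictly alternate in sign, and length 7 is optimal.

7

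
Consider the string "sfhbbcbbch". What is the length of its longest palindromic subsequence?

7

Using dp[i][j] = 2 + dp[i+1][j−1] if the ends match, else max(dp[i+1][j], dp[i][j−1]):
dp[1][10] = 7. A witness is hbbcbbh at positions 3,4,5,6,7,8,10.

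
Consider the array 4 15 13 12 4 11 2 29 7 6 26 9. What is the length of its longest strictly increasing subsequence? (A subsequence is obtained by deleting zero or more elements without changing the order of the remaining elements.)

3

Let dp[i] be the longest increasing subsequence ending at position i. Then dp = [1, 2, 2, 2, 1, 2, 1, 3, 2, 2, 3, 3].
The maximum is 3; one witness is 4, 15, 29 at positions 1,2,8.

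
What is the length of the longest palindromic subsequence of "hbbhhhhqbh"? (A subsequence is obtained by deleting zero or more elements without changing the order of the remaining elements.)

8

Using dp[i][j] = 2 + dp[i+1][j−1] if the ends match, else max(dp[i+1][j], dp[i][j−1]):
dp[1][10] = 8. A witness is hbhhhhbh at positions 1,2,4,5,6,7,9,10.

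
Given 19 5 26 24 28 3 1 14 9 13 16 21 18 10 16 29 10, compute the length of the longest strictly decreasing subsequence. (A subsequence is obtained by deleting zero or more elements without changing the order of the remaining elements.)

6

Let dp[i] be the longest decreasing subsequence ending at position i. Then dp = [1, 2, 1, 2, 1, 3, 4, 3, 4, 4, 3, 3, 4, 5, 5, 1, 6].
The maximum is 6; one witness is 26, 24, 21, 18, 16, 10 at positions 3,4,12,13,15,17.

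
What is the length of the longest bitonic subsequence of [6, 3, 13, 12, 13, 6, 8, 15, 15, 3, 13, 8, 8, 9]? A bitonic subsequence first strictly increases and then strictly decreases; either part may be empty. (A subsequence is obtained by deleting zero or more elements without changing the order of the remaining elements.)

One longest bitonic subsequence is 6, 12, 13, 15, 13, 9 (positions 1,4,5,8,11,14): it rises to 15 then falls. Length 6 is optimal.

6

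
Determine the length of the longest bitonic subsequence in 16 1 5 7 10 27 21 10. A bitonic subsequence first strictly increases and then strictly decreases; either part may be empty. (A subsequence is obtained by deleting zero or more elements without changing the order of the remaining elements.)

7

Let inc[i] be the LIS ending at i and dec[i] the longest strictly decreasing subsequence starting at i. inc = [1, 1, 2, 3, 4, 5, 5, 4], dec = [2, 1, 1, 1, 1, 3, 2, 1].
max_i inc[i]+dec[i]−1 = 7, with one witness 1, 5, 7, 10, 27, 21, 10.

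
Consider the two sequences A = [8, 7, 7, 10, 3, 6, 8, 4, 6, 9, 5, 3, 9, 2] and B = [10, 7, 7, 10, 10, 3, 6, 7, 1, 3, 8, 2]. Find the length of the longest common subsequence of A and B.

Backtracking the LCS table gives one alignment: 7 (A2,B2) → 7 (A3,B3) → 10 (A4,B5) → 3 (A5,B6) → 6 (A6,B7) → 8 (A7,B11) → 2 (A14,B12).
So the longest common subsequence has length 7.

7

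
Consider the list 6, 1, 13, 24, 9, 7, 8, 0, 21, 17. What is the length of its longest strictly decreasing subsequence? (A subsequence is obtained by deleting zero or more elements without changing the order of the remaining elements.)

Scanning left to right, the best length ending at each element is: 6→1, 1→2, 13→1, 24→1, 9→2, 7→3, 8→3, 0→4, 21→2, 17→3.
So the longest decreasing subsequence has length 4, e.g. 13, 9, 7, 0.

4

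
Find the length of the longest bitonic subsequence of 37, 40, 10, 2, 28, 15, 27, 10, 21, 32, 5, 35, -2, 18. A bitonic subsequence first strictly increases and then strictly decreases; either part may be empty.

7

One longest bitonic subsequence is 37, 40, 28, 27, 21, 5, -2 (positions 1,2,5,7,9,11,13): it rises to 40 then falls. Length 7 is optimal.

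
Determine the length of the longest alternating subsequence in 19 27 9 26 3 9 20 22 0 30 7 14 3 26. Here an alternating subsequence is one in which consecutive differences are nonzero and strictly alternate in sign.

12

Track the best alternating length ending on an up-step vs a down-step at each position: up/down = 1/1, 2/1, 1/3, 4/3, 1/5, 6/5, 6/5, 6/5, 1/7, 8/1, 8/9, 10/9, 8/11, 12/9.
The maximum over both is 12; one such subsequence is 19, 27, 9, 26, 3, 9, 0, 30, 7, 14, 3, 26.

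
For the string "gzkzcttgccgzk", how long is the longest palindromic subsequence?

Using dp[i][j] = 2 + dp[i+1][j−1] if the ends match, else max(dp[i+1][j], dp[i][j−1]):
dp[1][13] = 8. A witness is kzgccgzk at positions 3,4,8,9,10,11,12,13.

8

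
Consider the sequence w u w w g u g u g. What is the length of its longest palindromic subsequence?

Using dp[i][j] = 2 + dp[i+1][j−1] if the ends match, else max(dp[i+1][j], dp[i][j−1]):
dp[1][9] = 5. A witness is gugug at positions 5,6,7,8,9.

5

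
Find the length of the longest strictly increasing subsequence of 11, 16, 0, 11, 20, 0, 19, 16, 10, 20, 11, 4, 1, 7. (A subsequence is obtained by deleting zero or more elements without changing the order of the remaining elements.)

One longest increasing subsequence is 11, 16, 19, 20 (positions 1,2,7,10), of length 4; no longer one exists.

4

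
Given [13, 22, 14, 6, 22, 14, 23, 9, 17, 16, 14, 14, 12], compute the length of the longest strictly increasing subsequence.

4

Let dp[i] be the longest increasing subsequence ending at position i. Then dp = [1, 2, 2, 1, 3, 2, 4, 2, 3, 3, 3, 3, 3].
The maximum is 4; one witness is 13, 14, 22, 23 at positions 1,3,5,7.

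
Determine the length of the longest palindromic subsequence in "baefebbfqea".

Using dp[i][j] = 2 + dp[i+1][j−1] if the ends match, else max(dp[i+1][j], dp[i][j−1]):
dp[1][11] = 8. A witness is aefbbfea at positions 2,3,4,6,7,8,10,11.

8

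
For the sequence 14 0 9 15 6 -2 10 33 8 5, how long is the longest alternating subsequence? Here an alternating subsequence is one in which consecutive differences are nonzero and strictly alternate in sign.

6

Track the best alternating length ending on an up-step vs a down-step at each position: up/down = 1/1, 1/2, 3/2, 3/1, 3/4, 1/4, 5/4, 5/1, 5/6, 5/6.
The maximum over both is 6; one such subsequence is 14, 0, 9, 6, 10, 8.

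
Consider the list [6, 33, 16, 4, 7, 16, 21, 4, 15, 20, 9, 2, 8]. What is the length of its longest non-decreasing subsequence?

4

Let dp[i] be the longest non-decreasing subsequence ending at position i. Then dp = [1, 2, 2, 1, 2, 3, 4, 2, 3, 4, 3, 1, 3].
The maximum is 4; one witness is 6, 16, 16, 21 at positions 1,3,6,7.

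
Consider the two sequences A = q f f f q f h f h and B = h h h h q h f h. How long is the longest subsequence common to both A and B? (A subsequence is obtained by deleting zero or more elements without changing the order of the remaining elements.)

Backtracking the LCS table gives one alignment: q (A5,B5) → h (A7,B6) → f (A8,B7) → h (A9,B8).
So the longest common subsequence has length 4.

4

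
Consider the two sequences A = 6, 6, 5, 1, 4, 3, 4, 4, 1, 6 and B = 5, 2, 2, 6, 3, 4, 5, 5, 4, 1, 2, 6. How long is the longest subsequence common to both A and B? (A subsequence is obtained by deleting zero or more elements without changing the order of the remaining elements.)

6

A longest common subsequence is 6, 3, 4, 4, 1, 6 (length 6); the LCS DP confirms no longer common subsequence exists.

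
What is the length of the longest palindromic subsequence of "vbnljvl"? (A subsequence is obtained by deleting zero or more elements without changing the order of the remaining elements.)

Using dp[i][j] = 2 + dp[i+1][j−1] if the ends match, else max(dp[i+1][j], dp[i][j−1]):
dp[1][7] = 3. A witness is lvl at positions 4,6,7.

3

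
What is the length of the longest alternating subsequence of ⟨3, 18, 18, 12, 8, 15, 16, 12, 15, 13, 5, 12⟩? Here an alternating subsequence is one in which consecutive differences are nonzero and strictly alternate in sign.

8

Track the best alternating length ending on an up-step vs a down-step at each position: up/down = 1/1, 2/1, 2/1, 2/3, 2/3, 4/3, 4/3, 4/5, 6/5, 6/7, 2/7, 8/7.
The maximum over both is 8; one such subsequence is 3, 18, 12, 15, 12, 15, 5, 12.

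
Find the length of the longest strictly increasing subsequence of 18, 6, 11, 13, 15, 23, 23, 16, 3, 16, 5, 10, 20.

Let dp[i] be the longest increasing subsequence ending at position i. Then dp = [1, 1, 2, 3, 4, 5, 5, 5, 1, 5, 2, 3, 6].
The maximum is 6; one witness is 6, 11, 13, 15, 16, 20 at positions 2,3,4,5,8,13.

6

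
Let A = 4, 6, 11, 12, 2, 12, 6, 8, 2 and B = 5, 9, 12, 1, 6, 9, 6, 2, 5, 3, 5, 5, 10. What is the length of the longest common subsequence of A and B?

3

A longest common subsequence is 6, 6, 2 (length 3); the LCS DP confirms no longer common subsequence exists.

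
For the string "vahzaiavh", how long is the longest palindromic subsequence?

5

One longest palindromic subsequence is haiah (positions 3,5,6,7,9); it reads the same forward and backward, and the interval DP gives dp[1][9] = 5.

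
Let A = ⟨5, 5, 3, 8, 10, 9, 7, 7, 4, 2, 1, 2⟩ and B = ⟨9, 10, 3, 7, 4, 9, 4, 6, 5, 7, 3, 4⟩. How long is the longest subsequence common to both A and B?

A longest common subsequence is 3, 9, 7, 4 (length 4); the LCS DP confirms no longer common subsequence exists.

4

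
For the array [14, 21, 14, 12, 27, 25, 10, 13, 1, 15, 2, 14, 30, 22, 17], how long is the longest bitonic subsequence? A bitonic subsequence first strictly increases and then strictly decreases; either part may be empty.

One longest bitonic subsequence is 14, 21, 14, 12, 10, 2 (positions 1,2,3,4,7,11): it rises to 21 then falls. Length 6 is optimal.

6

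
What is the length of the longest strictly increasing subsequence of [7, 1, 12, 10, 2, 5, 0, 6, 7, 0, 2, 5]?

One longest increasing subsequence is 1, 2, 5, 6, 7 (positions 2,5,6,8,9), of length 5; no longer one exists.

5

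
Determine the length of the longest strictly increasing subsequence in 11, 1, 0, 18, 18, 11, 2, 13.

Scanning left to right, the best length ending at each element is: 11→1, 1→1, 0→1, 18→2, 18→2, 11→2, 2→2, 13→3.
So the longest increasing subsequence has length 3, e.g. 1, 11, 13.

3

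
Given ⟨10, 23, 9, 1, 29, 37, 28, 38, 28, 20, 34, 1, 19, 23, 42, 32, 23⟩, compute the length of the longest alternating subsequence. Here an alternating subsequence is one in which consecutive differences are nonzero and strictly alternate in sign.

11

Track the best alternating length ending on an up-step vs a down-step at each position: up/down = 1/1, 2/1, 1/3, 1/3, 4/1, 4/1, 4/5, 6/1, 4/7, 4/7, 8/7, 1/9, 10/9, 10/9, 10/1, 10/11, 10/11.
The maximum over both is 11; one such subsequence is 10, 23, 9, 29, 28, 38, 28, 34, 1, 42, 32.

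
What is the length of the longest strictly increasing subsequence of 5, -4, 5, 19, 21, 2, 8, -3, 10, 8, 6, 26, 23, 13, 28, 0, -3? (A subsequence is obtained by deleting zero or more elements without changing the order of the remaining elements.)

6

Scanning left to right, the best length ending at each element is: 5→1, -4→1, 5→2, 19→3, 21→4, 2→2, 8→3, -3→2, 10→4, 8→3, 6→3, 26→5, 23→5, 13→5, 28→6, 0→3, -3→2.
So the longest increasing subsequence has length 6, e.g. -4, 5, 19, 21, 26, 28.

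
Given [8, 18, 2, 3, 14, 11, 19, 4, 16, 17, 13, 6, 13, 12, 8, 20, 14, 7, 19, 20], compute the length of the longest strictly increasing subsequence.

Let dp[i] be the longest increasing subsequence ending at position i. Then dp = [1, 2, 1, 2, 3, 3, 4, 3, 4, 5, 4, 4, 5, 5, 5, 6, 6, 5, 7, 8].
The maximum is 8; one witness is 2, 3, 4, 6, 13, 14, 19, 20 at positions 3,4,8,12,13,17,19,20.

8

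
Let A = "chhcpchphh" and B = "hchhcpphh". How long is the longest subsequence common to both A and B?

Backtracking the LCS table gives one alignment: c (A1,B2) → h (A2,B3) → h (A3,B4) → c (A4,B5) → p (A5,B6) → p (A8,B7) → h (A9,B8) → h (A10,B9).
So the longest common subsequence has length 8.

8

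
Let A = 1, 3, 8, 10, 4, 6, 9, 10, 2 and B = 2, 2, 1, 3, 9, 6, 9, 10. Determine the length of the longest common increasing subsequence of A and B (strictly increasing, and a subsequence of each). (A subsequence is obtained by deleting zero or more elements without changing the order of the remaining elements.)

For each value that appears in both, track the longest common increasing run ending there.
The best achievable length is 5; one witness is 1, 3, 6, 9, 10 (A-positions 1,2,6,7,8, B-positions 3,4,6,7,8).

5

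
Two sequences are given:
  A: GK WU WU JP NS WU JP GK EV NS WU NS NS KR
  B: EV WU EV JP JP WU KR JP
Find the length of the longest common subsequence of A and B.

A longest common subsequence is WU, JP, JP, WU, KR (length 5); the LCS DP confirms no longer common subsequence exists.

5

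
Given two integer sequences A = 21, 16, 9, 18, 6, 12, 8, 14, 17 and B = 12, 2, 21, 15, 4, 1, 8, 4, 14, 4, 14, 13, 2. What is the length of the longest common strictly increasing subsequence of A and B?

A longest common strictly increasing subsequence is 12, 14 (length 2); it appears in order in both A and B, and no longer such subsequence exists.

2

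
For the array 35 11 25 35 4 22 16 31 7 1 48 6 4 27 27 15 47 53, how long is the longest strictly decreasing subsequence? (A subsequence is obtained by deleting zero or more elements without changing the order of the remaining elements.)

Let dp[i] be the longest decreasing subsequence ending at position i. Then dp = [1, 2, 2, 1, 3, 3, 4, 2, 5, 6, 1, 6, 7, 3, 3, 5, 2, 1].
The maximum is 7; one witness is 35, 25, 22, 16, 7, 6, 4 at positions 1,3,6,7,9,12,13.

7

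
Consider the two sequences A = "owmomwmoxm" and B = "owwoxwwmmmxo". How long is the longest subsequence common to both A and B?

6

Backtracking the LCS table gives one alignment: o (A1,B4) → w (A2,B7) → m (A3,B8) → m (A5,B9) → m (A7,B10) → o (A8,B12).
So the longest common subsequence has length 6.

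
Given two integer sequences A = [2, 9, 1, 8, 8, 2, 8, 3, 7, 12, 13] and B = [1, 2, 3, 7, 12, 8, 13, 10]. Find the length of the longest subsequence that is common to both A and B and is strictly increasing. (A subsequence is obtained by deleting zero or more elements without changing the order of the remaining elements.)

6

A longest common strictly increasing subsequence is 1, 2, 3, 7, 12, 13 (length 6); it appears in order in both A and B, and no longer such subsequence exists.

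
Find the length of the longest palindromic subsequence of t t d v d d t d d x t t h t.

One longest palindromic subsequence is ttddtddtt (positions 1,2,5,6,7,8,9,12,14); it reads the same forward and backward, and the interval DP gives dp[1][14] = 9.

9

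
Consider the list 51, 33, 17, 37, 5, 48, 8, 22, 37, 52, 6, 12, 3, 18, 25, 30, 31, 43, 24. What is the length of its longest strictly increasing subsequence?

Scanning left to right, the best length ending at each element is: 51→1, 33→1, 17→1, 37→2, 5→1, 48→3, 8→2, 22→3, 37→4, 52→5, 6→2, 12→3, 3→1, 18→4, 25→5, 30→6, 31→7, 43→8, 24→5.
So the longest increasing subsequence has length 8, e.g. 5, 8, 12, 18, 25, 30, 31, 43.

8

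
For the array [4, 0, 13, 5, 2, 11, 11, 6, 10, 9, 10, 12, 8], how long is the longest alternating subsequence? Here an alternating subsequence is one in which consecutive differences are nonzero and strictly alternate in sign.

10

Track the best alternating length ending on an up-step vs a down-step at each position: up/down = 1/1, 1/2, 3/1, 3/4, 3/4, 5/4, 5/4, 5/6, 7/6, 7/8, 9/6, 9/4, 7/10.
The maximum over both is 10; one such subsequence is 4, 0, 13, 5, 11, 6, 10, 9, 10, 8.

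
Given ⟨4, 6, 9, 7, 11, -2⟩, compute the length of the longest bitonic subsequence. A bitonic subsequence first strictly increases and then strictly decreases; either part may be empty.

5

Let inc[i] be the LIS ending at i and dec[i] the longest strictly decreasing subsequence starting at i. inc = [1, 2, 3, 3, 4, 1], dec = [2, 2, 3, 2, 2, 1].
max_i inc[i]+dec[i]−1 = 5, with one witness 4, 6, 9, 7, -2.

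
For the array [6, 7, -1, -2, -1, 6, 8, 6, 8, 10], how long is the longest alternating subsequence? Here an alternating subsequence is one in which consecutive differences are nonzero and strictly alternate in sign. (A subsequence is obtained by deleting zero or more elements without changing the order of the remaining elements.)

6

A longest alternating subsequence is 6, 7, -1, 8, 6, 8 (positions 1,2,3,7,8,9); its 5 consecutive differences strictly alternate in sign, and length 6 is optimal.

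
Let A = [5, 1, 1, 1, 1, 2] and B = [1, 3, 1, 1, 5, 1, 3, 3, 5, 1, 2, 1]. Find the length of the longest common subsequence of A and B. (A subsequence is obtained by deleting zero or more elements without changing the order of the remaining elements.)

A longest common subsequence is 1, 1, 1, 1, 2 (length 5); the LCS DP confirms no longer common subsequence exists.

5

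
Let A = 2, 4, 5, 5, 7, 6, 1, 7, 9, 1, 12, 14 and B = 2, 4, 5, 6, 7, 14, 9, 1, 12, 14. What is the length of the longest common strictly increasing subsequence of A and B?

8

For each value that appears in both, track the longest common increasing run ending there.
The best achievable length is 8; one witness is 2, 4, 5, 6, 7, 9, 12, 14 (A-positions 1,2,3,6,8,9,11,12, B-positions 1,2,3,4,5,7,9,10).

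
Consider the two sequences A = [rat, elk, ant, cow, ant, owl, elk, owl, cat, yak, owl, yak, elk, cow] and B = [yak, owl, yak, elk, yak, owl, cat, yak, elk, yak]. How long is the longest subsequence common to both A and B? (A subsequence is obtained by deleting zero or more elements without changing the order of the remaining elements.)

Backtracking the LCS table gives one alignment: owl (A6,B2) → elk (A7,B4) → owl (A8,B6) → cat (A9,B7) → yak (A10,B8) → yak (A12,B10).
So the longest common subsequence has length 6.

6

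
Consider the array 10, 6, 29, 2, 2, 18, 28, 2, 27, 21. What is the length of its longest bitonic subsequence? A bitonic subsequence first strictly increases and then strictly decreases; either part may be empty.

5

One longest bitonic subsequence is 10, 29, 28, 27, 21 (positions 1,3,7,9,10): it rises to 29 then falls. Length 5 is optimal.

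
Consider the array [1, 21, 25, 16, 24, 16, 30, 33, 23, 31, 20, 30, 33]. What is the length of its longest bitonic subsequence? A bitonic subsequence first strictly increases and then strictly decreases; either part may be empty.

7

Let inc[i] be the LIS ending at i and dec[i] the longest strictly decreasing subsequence starting at i. inc = [1, 2, 3, 2, 3, 2, 4, 5, 3, 5, 3, 4, 6], dec = [1, 2, 4, 1, 3, 1, 3, 3, 2, 2, 1, 1, 1].
max_i inc[i]+dec[i]−1 = 7, with one witness 1, 21, 25, 30, 33, 31, 30.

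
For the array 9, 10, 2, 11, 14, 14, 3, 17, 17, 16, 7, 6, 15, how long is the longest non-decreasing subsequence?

7

Let dp[i] be the longest non-decreasing subsequence ending at position i. Then dp = [1, 2, 1, 3, 4, 5, 2, 6, 7, 6, 3, 3, 6].
The maximum is 7; one witness is 9, 10, 11, 14, 14, 17, 17 at positions 1,2,4,5,6,8,9.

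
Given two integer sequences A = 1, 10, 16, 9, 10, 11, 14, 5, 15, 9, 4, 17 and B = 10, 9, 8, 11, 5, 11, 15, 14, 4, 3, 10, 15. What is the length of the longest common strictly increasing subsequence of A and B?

4

For each value that appears in both, track the longest common increasing run ending there.
The best achievable length is 4; one witness is 10, 11, 14, 15 (A-positions 2,6,7,9, B-positions 1,4,8,12).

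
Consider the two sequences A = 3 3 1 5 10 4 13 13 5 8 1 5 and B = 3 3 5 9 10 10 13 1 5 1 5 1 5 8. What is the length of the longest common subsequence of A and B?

8

A longest common subsequence is 3, 3, 5, 10, 13, 5, 1, 5 (length 8); the LCS DP confirms no longer common subsequence exists.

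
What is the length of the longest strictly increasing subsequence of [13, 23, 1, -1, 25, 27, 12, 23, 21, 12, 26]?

Let dp[i] be the longest increasing subsequence ending at position i. Then dp = [1, 2, 1, 1, 3, 4, 2, 3, 3, 2, 4].
The maximum is 4; one witness is 13, 23, 25, 27 at positions 1,2,5,6.

4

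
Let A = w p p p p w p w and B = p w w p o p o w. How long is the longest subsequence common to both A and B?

4

A longest common subsequence is wppw (length 4); the LCS DP confirms no longer common subsequence exists.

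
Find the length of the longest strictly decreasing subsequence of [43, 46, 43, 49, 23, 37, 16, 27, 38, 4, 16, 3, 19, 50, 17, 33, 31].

6

One longest decreasing subsequence is 46, 43, 23, 16, 4, 3 (positions 2,3,5,7,10,12), of length 6; no longer one exists.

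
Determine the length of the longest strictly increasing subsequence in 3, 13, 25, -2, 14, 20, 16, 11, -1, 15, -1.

Scanning left to right, the best length ending at each element is: 3→1, 13→2, 25→3, -2→1, 14→3, 20→4, 16→4, 11→2, -1→2, 15→4, -1→2.
So the longest increasing subsequence has length 4, e.g. 3, 13, 14, 20.

4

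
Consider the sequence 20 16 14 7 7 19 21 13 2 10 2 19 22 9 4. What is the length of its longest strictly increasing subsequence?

Let dp[i] be the longest increasing subsequence ending at position i. Then dp = [1, 1, 1, 1, 1, 2, 3, 2, 1, 2, 1, 3, 4, 2, 2].
The maximum is 4; one witness is 16, 19, 21, 22 at positions 2,6,7,13.

4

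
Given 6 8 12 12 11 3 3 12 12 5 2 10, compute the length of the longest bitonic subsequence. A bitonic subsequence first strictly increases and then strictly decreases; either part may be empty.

One longest bitonic subsequence is 6, 8, 12, 11, 5, 2 (positions 1,2,3,5,10,11): it rises to 12 then falls. Length 6 is optimal.

6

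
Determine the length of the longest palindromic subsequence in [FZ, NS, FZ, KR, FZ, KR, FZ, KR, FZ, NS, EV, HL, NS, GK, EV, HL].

One longest palindromic subsequence is NS FZ KR FZ KR FZ KR FZ NS (positions 2,3,4,5,6,7,8,9,13); it reads the same forward and backward, and the interval DP gives dp[1][16] = 9.

9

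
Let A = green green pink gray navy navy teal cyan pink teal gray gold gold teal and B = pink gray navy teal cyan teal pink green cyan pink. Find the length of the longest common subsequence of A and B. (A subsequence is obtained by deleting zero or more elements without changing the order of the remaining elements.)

Backtracking the LCS table gives one alignment: pink (A3,B1) → gray (A4,B2) → navy (A5,B3) → teal (A7,B6) → cyan (A8,B9) → pink (A9,B10).
So the longest common subsequence has length 6.

6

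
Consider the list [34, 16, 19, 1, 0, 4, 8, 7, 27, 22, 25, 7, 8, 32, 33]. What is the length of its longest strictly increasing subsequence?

Let dp[i] be the longest increasing subsequence ending at position i. Then dp = [1, 1, 2, 1, 1, 2, 3, 3, 4, 4, 5, 3, 4, 6, 7].
The maximum is 7; one witness is 1, 4, 8, 22, 25, 32, 33 at positions 4,6,7,10,11,14,15.

7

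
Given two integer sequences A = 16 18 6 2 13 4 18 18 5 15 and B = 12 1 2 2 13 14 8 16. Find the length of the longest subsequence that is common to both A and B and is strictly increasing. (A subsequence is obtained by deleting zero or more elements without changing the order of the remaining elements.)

2

For each value that appears in both, track the longest common increasing run ending there.
The best achievable length is 2; one witness is 2, 13 (A-positions 4,5, B-positions 3,5).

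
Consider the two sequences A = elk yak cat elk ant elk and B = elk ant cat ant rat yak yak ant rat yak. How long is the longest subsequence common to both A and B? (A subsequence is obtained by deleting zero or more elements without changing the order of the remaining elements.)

A longest common subsequence is elk, yak, ant (length 3); the LCS DP confirms no longer common subsequence exists.

3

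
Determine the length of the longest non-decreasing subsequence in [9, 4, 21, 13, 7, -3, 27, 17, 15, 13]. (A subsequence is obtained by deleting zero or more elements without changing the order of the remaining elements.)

3

Scanning left to right, the best length ending at each element is: 9→1, 4→1, 21→2, 13→2, 7→2, -3→1, 27→3, 17→3, 15→3, 13→3.
So the longest non-decreasing subsequence has length 3, e.g. 9, 21, 27.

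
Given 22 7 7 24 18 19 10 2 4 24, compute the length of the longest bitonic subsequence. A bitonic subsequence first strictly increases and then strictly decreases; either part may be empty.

One longest bitonic subsequence is 22, 24, 19, 10, 4 (positions 1,4,6,7,9): it rises to 24 then falls. Length 5 is optimal.

5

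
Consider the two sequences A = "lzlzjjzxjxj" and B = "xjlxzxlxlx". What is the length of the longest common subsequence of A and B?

5

Backtracking the LCS table gives one alignment: l (A1,B3) → z (A2,B5) → l (A3,B7) → x (A8,B8) → x (A10,B10).
So the longest common subsequence has length 5.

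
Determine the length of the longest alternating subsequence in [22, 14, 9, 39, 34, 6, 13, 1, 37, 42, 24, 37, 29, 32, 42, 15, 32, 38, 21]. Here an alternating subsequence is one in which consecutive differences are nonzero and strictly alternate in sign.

A longest alternating subsequence is 22, 14, 39, 6, 13, 1, 37, 24, 37, 29, 32, 15, 32, 21 (positions 1,2,4,6,7,8,9,11,12,13,14,16,17,19); its 13 consecutive differences strictly alternate in sign, and length 14 is optimal.

14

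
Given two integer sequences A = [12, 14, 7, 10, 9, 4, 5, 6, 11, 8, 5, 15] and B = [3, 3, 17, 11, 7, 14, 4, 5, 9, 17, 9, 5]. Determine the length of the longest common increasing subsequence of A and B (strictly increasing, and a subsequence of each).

2

For each value that appears in both, track the longest common increasing run ending there.
The best achievable length is 2; one witness is 4, 5 (A-positions 6,7, B-positions 7,8).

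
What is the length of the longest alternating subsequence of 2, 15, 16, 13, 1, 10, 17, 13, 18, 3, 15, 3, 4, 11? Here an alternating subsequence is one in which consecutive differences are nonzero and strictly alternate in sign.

10

A longest alternating subsequence is 2, 15, 13, 17, 13, 18, 3, 15, 3, 4 (positions 1,2,4,7,8,9,10,11,12,13); its 9 consecutive differences strictly alternate in sign, and length 10 is optimal.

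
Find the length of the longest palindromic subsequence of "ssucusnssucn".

One longest palindromic subsequence is cusssuc (positions 4,5,6,8,9,10,11); it reads the same forward and backward, and the interval DP gives dp[1][12] = 7.

7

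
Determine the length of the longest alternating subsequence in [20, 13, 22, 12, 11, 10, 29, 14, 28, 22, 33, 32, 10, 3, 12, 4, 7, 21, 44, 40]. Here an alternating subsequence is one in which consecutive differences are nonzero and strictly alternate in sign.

14

A longest alternating subsequence is 20, 13, 22, 12, 29, 14, 28, 22, 33, 10, 12, 4, 44, 40 (positions 1,2,3,4,7,8,9,10,11,13,15,16,19,20); its 13 consecutive differences strictly alternate in sign, and length 14 is optimal.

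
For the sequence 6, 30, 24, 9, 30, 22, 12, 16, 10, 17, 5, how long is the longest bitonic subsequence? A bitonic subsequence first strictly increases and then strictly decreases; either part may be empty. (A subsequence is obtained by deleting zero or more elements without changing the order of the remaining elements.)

Let inc[i] be the LIS ending at i and dec[i] the longest strictly decreasing subsequence starting at i. inc = [1, 2, 2, 2, 3, 3, 3, 4, 3, 5, 1], dec = [2, 6, 5, 2, 5, 4, 3, 3, 2, 2, 1].
max_i inc[i]+dec[i]−1 = 7, with one witness 6, 30, 24, 22, 16, 10, 5.

7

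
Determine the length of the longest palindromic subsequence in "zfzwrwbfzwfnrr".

One longest palindromic subsequence is fzwrwzf (positions 2,3,4,5,6,9,11); it reads the same forward and backward, and the interval DP gives dp[1][14] = 7.

7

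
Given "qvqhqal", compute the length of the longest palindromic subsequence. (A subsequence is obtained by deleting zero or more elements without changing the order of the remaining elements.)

One longest palindromic subsequence is qhq (positions 3,4,5); it reads the same forward and backward, and the interval DP gives dp[1][7] = 3.

3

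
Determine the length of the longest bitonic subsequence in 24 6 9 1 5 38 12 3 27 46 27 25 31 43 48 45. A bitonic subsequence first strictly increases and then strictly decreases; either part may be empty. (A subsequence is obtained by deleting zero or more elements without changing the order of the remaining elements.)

One longest bitonic subsequence is 6, 9, 12, 27, 31, 43, 48, 45 (positions 2,3,7,9,13,14,15,16): it rises to 48 then falls. Length 8 is optimal.

8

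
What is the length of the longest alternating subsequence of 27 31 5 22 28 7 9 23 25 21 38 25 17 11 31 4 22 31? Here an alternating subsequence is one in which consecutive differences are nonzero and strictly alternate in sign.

12

A longest alternating subsequence is 27, 31, 5, 22, 7, 23, 21, 38, 25, 31, 4, 22 (positions 1,2,3,4,6,8,10,11,12,15,16,17); its 11 consecutive differences strictly alternate in sign, and length 12 is optimal.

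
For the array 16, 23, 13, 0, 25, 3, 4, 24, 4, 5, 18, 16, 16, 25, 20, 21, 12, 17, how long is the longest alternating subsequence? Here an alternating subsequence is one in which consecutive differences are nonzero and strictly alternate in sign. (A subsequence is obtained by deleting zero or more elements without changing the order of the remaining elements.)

14

A longest alternating subsequence is 16, 23, 13, 25, 3, 24, 4, 18, 16, 25, 20, 21, 12, 17 (positions 1,2,3,5,6,8,9,11,12,14,15,16,17,18); its 13 consecutive differences strictly alternate in sign, and length 14 is optimal.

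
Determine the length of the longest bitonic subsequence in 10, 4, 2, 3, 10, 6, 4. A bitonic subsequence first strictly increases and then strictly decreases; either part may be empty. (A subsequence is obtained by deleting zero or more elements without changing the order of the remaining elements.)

5

One longest bitonic subsequence is 2, 3, 10, 6, 4 (positions 3,4,5,6,7): it rises to 10 then falls. Length 5 is optimal.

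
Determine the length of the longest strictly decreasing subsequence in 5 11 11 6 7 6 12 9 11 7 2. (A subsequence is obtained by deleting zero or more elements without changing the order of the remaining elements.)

Let dp[i] be the longest decreasing subsequence ending at position i. Then dp = [1, 1, 1, 2, 2, 3, 1, 2, 2, 3, 4].
The maximum is 4; one witness is 11, 7, 6, 2 at positions 2,5,6,11.

4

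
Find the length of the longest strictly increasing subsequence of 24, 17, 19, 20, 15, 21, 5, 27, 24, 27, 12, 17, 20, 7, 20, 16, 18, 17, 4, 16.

6

One longest increasing subsequence is 17, 19, 20, 21, 24, 27 (positions 2,3,4,6,9,10), of length 6; no longer one exists.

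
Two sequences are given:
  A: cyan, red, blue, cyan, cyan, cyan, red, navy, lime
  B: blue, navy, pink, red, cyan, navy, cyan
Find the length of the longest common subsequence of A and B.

3

Backtracking the LCS table gives one alignment: red (A2,B4) → cyan (A4,B5) → cyan (A6,B7).
So the longest common subsequence has length 3.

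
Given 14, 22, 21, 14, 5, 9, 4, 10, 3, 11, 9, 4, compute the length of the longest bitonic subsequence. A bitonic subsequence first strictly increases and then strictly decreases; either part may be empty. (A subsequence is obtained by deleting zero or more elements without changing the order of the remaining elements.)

7

Let inc[i] be the LIS ending at i and dec[i] the longest strictly decreasing subsequence starting at i. inc = [1, 2, 2, 1, 1, 2, 1, 3, 1, 4, 2, 2], dec = [4, 6, 5, 4, 3, 3, 2, 3, 1, 3, 2, 1].
max_i inc[i]+dec[i]−1 = 7, with one witness 14, 22, 21, 14, 11, 9, 4.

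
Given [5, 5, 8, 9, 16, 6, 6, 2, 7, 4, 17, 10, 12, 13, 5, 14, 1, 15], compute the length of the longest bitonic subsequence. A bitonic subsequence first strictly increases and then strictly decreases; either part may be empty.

One longest bitonic subsequence is 5, 8, 9, 16, 17, 13, 5, 1 (positions 1,3,4,5,11,14,15,17): it rises to 17 then falls. Length 8 is optimal.

8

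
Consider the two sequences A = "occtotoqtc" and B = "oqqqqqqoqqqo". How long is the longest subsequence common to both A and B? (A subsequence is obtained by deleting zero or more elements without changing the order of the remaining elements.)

A longest common subsequence is ooo (length 3); the LCS DP confirms no longer common subsequence exists.

3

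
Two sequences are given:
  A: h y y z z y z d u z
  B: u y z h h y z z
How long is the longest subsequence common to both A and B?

5

A longest common subsequence is yzyzz (length 5); the LCS DP confirms no longer common subsequence exists.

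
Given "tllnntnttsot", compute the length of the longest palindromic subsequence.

5

One longest palindromic subsequence is ttttt (positions 1,6,8,9,12); it reads the same forward and backward, and the interval DP gives dp[1][12] = 5.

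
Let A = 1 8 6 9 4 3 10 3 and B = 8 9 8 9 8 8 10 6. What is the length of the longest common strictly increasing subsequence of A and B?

For each value that appears in both, track the longest common increasing run ending there.
The best achievable length is 3; one witness is 8, 9, 10 (A-positions 2,4,7, B-positions 1,2,7).

3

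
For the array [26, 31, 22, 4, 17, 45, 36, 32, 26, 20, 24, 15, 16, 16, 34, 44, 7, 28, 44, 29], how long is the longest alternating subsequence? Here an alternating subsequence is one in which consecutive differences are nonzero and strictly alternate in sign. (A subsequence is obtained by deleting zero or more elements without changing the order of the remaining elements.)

11

Track the best alternating length ending on an up-step vs a down-step at each position: up/down = 1/1, 2/1, 1/3, 1/3, 4/3, 4/1, 4/5, 4/5, 4/5, 4/5, 6/5, 4/7, 8/7, 8/7, 8/5, 8/5, 4/9, 10/9, 10/5, 10/11.
The maximum over both is 11; one such subsequence is 26, 31, 22, 45, 20, 24, 15, 16, 7, 44, 29.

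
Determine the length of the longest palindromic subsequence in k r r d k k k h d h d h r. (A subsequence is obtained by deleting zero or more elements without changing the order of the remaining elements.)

Using dp[i][j] = 2 + dp[i+1][j−1] if the ends match, else max(dp[i+1][j], dp[i][j−1]):
dp[1][13] = 7. A witness is rhdhdhr at positions 2,8,9,10,11,12,13.

7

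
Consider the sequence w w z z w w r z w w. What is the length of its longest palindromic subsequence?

Using dp[i][j] = 2 + dp[i+1][j−1] if the ends match, else max(dp[i+1][j], dp[i][j−1]):
dp[1][10] = 8. A witness is wwzwwzww at positions 1,2,3,5,6,8,9,10.

8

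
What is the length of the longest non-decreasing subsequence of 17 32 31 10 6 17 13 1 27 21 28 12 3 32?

5

Let dp[i] be the longest non-decreasing subsequence ending at position i. Then dp = [1, 2, 2, 1, 1, 2, 2, 1, 3, 3, 4, 2, 2, 5].
The maximum is 5; one witness is 17, 17, 27, 28, 32 at positions 1,6,9,11,14.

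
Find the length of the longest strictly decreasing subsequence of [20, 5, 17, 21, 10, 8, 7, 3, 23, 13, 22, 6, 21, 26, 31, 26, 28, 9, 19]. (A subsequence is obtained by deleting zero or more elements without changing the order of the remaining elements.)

6

Let dp[i] be the longest decreasing subsequence ending at position i. Then dp = [1, 2, 2, 1, 3, 4, 5, 6, 1, 3, 2, 6, 3, 1, 1, 2, 2, 4, 4].
The maximum is 6; one witness is 20, 17, 10, 8, 7, 3 at positions 1,3,5,6,7,8.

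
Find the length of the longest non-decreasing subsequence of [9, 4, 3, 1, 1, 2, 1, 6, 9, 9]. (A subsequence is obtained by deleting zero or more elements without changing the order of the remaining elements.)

One longest non-decreasing subsequence is 1, 1, 2, 6, 9, 9 (positions 4,5,6,8,9,10), of length 6; no longer one exists.

6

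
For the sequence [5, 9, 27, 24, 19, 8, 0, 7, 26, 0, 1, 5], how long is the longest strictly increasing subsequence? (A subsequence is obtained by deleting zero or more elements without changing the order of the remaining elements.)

Let dp[i] be the longest increasing subsequence ending at position i. Then dp = [1, 2, 3, 3, 3, 2, 1, 2, 4, 1, 2, 3].
The maximum is 4; one witness is 5, 9, 24, 26 at positions 1,2,4,9.

4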